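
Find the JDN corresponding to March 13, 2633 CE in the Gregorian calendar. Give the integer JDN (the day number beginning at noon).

JDN 2451545 is 1 January 2000 CE (Gregorian); the target day is +231270 days from there, so JDN = 2682815.

2682815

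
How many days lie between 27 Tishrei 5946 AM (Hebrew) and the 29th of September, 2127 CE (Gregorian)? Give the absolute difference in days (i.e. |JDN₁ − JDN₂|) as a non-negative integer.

21208

JDN of the first date = 2519410.
JDN of the second date = 2498202.
|2498202 − 2519410| = 21208.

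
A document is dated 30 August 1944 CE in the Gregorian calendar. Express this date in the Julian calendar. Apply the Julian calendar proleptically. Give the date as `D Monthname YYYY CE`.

For dates in this range the Gregorian date is 13 days ahead of the Julian.
30 August 1944 Gregorian − 13 days → 17 August 1944 Julian.

17 August 1944 CE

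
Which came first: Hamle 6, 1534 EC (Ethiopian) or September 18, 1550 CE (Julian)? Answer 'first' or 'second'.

first

Converting both to JDN: 2284454 vs 2287456; the smaller is the first.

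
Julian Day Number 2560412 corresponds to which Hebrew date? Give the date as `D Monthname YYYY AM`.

The Gregorian equivalent of JDN 2560412 is 25 January 2298.
In the Hebrew calendar that day is 11 Shevat 6058 AM.

11 Shevat 6058 AM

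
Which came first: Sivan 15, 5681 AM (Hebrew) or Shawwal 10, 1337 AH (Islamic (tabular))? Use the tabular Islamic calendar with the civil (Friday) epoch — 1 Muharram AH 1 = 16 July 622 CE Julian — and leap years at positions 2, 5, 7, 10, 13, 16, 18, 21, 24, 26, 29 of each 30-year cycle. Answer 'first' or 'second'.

second

Converting both to JDN: 2422862 vs 2422149; the smaller is the second.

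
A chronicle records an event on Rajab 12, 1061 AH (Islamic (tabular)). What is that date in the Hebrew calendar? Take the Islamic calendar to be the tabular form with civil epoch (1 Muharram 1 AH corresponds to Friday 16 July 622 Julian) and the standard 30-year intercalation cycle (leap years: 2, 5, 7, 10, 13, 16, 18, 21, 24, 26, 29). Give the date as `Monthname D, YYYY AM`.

The source date corresponds to 1 July 1651 in the Gregorian calendar (JDN 2324257).
That day falls on 12 Tammuz 5411 AM in the Hebrew calendar.

Tammuz 12, 5411 AM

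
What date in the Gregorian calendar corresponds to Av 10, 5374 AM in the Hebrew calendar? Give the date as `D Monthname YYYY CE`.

Both dates share Julian Day Number 2310758; in the Gregorian calendar that is 16 July 1614 CE.

16 July 1614 CE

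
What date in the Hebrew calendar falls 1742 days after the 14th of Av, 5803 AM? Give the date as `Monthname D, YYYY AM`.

The starting date is JDN 2467482; 2467482 + 1742 = 2469224.
JDN 2469224 corresponds to Sivan 15, 5808 AM.

Sivan 15, 5808 AM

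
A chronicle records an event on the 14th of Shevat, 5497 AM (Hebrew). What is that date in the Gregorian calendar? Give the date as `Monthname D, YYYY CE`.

January 16, 1737 CE

Both dates share Julian Day Number 2355502; in the Gregorian calendar that is 16 January 1737 CE.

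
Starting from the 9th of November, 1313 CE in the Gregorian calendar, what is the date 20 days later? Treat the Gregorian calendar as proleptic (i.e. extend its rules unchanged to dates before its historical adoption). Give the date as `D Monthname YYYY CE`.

Counting 20 days forward from JDN 2200936 reaches JDN 2200956, which is 29 November 1313 CE.

29 November 1313 CE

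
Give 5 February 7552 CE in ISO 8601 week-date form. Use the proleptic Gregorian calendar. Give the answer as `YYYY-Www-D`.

7552-W06-2

The weekday is Tuesday (ISO weekday 2).
That Tuesday belongs to ISO week 6 of ISO year 7552.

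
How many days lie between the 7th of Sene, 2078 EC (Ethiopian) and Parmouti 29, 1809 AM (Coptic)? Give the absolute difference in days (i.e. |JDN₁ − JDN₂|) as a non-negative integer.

First date → JDN 2483121; second date → JDN 2485640.
The interval is |2483121 − 2485640| = 2519 days.

2519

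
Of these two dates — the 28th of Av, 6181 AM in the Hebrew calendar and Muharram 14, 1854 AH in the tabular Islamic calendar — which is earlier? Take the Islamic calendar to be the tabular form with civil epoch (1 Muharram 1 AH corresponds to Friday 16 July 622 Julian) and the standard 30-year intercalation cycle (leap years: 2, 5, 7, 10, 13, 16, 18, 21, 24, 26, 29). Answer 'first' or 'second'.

First date → JDN 2605550; second date → JDN 2605094.
JDN 2605094 < JDN 2605550, so the second date is earlier.

second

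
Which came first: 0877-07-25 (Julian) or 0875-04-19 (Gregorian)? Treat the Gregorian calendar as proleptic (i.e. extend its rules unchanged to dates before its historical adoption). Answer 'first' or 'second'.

Converting both to JDN: 2041588 vs 2040756; the smaller is the second.

second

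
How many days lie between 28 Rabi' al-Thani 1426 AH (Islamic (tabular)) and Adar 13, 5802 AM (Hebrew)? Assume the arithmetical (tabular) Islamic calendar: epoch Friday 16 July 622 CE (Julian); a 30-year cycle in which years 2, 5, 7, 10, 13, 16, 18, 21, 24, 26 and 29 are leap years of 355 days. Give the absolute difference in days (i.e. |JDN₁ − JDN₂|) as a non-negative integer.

13421

First date → JDN 2453528; second date → JDN 2466949.
The interval is |2453528 − 2466949| = 13421 days.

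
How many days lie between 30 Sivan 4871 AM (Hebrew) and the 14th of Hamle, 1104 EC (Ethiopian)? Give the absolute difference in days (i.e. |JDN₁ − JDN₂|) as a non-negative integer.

396

JDN of the first date = 2127009.
JDN of the second date = 2127405.
|2127405 − 2127009| = 396.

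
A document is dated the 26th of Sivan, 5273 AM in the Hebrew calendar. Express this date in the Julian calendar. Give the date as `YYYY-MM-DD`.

The source date corresponds to 10 June 1513 in the proleptic Gregorian calendar (JDN 2273832).
That day falls on 31 May 1513 CE in the Julian calendar.

1513-05-31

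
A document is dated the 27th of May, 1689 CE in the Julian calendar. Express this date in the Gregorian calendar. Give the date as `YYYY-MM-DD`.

1689-06-06

For dates in this range the Gregorian date is 10 days ahead of the Julian.
27 May 1689 Julian + 10 days → 6 June 1689 Gregorian.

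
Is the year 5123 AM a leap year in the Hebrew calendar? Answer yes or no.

no

Hebrew year 5123 is year 12 of its 19-year Metonic cycle; leap years are at positions 3, 6, 8, 11, 14, 17, 19, so it is a common year (12 months).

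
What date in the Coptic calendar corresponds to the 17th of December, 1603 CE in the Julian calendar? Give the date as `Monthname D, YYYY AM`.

Koiak 20, 1320 AM

The source date corresponds to 27 December 1603 in the Gregorian calendar (JDN 2306904).
That day falls on 20 Koiak 1320 AM in the Coptic calendar.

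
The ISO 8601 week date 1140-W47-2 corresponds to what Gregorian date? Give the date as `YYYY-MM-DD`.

1140-11-19

ISO week 1 of 1140 is the week containing the first Thursday of 1140.
Week 47, day 2 (Tuesday) lands on 1140-11-19.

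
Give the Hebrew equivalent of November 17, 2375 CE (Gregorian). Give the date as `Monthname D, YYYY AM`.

Cheshvan 22, 6136 AM

Julian Day Number of the source date = 2588831.
Converting JDN 2588831 to the Hebrew calendar gives 22 Cheshvan 6136 AM.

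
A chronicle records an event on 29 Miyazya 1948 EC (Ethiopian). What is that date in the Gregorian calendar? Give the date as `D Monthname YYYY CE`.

Julian Day Number of the source date = 2435601.
Converting JDN 2435601 to the Gregorian calendar gives 7 May 1956 CE.

7 May 1956 CE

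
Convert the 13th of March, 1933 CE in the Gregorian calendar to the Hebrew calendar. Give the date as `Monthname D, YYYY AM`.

Adar 15, 5693 AM

Both dates share Julian Day Number 2427145; in the Hebrew calendar that is 15 Adar 5693 AM.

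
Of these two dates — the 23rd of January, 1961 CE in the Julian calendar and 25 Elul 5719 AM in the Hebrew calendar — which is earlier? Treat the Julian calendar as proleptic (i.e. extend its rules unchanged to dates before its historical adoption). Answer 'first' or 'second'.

second

First date → JDN 2437336; second date → JDN 2436840.
JDN 2436840 < JDN 2437336, so the second date is earlier.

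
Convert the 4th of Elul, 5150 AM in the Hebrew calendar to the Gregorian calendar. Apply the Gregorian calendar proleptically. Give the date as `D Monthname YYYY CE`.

Julian Day Number of the source date = 2228982.
Converting JDN 2228982 to the Gregorian calendar gives 23 August 1390 CE.

23 August 1390 CE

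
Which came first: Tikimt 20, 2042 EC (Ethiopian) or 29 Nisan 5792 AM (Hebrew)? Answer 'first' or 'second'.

Converting both to JDN: 2469745 vs 2463333; the smaller is the second.

second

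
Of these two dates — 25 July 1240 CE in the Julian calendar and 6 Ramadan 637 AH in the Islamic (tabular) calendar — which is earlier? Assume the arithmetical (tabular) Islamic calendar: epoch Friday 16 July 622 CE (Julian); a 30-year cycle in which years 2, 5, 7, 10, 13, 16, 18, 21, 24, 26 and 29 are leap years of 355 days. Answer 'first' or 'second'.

Converting both to JDN: 2174174 vs 2174058; the smaller is the second.

second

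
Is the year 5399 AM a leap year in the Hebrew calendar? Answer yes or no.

yes

Hebrew year 5399 is year 3 of its 19-year Metonic cycle; leap years are at positions 3, 6, 8, 11, 14, 17, 19, so it is a leap year (13 months).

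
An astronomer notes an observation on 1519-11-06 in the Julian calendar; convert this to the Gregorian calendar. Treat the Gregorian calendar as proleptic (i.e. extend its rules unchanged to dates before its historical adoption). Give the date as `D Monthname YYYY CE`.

The Julian–Gregorian offset here is 10 days (Julian trailing).
6 November 1519 Julian + 10 days → 16 November 1519 Gregorian.

16 November 1519 CE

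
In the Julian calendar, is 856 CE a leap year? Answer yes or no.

856 mod 4 = 0, so it is a leap year in the Julian calendar.

yes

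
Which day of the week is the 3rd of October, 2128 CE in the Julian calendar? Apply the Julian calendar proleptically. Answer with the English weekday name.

Sunday

This is JDN 2498586 (17 October 2128 Gregorian).
2498586 ≡ 6 (mod 7); counting from Monday = 0 gives Sunday.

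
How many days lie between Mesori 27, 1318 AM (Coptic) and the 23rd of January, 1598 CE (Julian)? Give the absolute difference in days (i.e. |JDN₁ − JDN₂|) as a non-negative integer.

1670

JDN of the first date = 2306420.
JDN of the second date = 2304750.
|2304750 − 2306420| = 1670.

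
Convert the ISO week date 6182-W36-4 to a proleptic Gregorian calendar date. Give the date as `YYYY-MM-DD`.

ISO week 1 of 6182 is the week containing the first Thursday of 6182.
Week 36, day 4 (Thursday) lands on 6182-09-05.

6182-09-05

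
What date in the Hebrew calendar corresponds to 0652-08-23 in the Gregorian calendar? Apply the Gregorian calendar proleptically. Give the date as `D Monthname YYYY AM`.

Both dates share Julian Day Number 1959433; in the Hebrew calendar that is 9 Elul 4412 AM.

9 Elul 4412 AM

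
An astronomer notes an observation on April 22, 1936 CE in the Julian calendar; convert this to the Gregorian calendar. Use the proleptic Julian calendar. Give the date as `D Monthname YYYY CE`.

The Julian–Gregorian offset here is 13 days (Julian trailing).
22 April 1936 Julian + 13 days → 5 May 1936 Gregorian.

5 May 1936 CE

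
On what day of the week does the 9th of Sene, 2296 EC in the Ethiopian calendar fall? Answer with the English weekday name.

Equivalently 19 June 2304 Gregorian, JDN 2562748.
JDN 2562748 mod 7 = 6, and JDN 0 was a Monday, so this is a Sunday.

Sunday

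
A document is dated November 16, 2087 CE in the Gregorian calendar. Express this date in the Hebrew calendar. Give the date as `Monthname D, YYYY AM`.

Cheshvan 21, 5848 AM

Both dates share Julian Day Number 2483641; in the Hebrew calendar that is 21 Cheshvan 5848 AM.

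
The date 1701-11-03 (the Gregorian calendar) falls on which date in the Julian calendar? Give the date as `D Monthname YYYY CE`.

23 October 1701 CE

The Julian–Gregorian offset here is 11 days (Julian trailing).
3 November 1701 Gregorian − 11 days → 23 October 1701 Julian.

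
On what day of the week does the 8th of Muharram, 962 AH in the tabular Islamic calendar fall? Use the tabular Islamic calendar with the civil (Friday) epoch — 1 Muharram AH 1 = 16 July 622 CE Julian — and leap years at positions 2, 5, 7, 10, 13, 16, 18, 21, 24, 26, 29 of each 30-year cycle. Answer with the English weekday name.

Monday

In the proleptic Gregorian calendar this is 13 December 1554 (JDN 2288993).
JDN 2288993 mod 7 = 0, and JDN 0 was a Monday, so this is a Monday.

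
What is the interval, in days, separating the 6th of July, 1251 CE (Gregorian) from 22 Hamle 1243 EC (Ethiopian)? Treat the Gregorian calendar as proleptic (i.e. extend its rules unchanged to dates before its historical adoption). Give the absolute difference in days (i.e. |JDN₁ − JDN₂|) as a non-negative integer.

17

First date → JDN 2178165; second date → JDN 2178182.
The interval is |2178165 − 2178182| = 17 days.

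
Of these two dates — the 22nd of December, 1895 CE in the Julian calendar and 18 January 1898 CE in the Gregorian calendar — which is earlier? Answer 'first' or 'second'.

Converting both to JDN: 2413562 vs 2414308; the smaller is the first.

first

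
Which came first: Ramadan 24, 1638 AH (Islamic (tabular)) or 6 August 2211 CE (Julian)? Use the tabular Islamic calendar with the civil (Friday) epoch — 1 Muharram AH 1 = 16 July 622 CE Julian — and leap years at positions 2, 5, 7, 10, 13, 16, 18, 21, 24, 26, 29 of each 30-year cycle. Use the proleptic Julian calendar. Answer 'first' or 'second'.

The two dates have Julian Day Numbers 2528797 and 2528843 respectively.
Since 2528797 < 2528843, the first date comes first.

first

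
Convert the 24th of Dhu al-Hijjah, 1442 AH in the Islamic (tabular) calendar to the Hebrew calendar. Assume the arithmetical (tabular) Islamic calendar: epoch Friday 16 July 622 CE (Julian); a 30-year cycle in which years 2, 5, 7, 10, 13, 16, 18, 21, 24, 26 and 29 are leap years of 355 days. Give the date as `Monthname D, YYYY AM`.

Av 25, 5781 AM

Julian Day Number of the source date = 2459430.
Converting JDN 2459430 to the Hebrew calendar gives 25 Av 5781 AM.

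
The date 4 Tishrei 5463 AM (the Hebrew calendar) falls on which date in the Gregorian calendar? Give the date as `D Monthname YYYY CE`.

26 September 1702 CE

Julian Day Number of the source date = 2342971.
Converting JDN 2342971 to the Gregorian calendar gives 26 September 1702 CE.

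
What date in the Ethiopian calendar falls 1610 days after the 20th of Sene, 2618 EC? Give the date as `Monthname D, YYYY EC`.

Hidar 14, 2623 EC

JDN of the 20th of Sene, 2618 EC = 2680369.
2680369 + 1610 = 2681979.
JDN 2681979 in the Ethiopian calendar is Hidar 14, 2623 EC.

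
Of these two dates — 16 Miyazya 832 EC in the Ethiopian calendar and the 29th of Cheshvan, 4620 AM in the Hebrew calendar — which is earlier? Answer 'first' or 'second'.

First date → JDN 2027969; second date → JDN 2035110.
JDN 2027969 < JDN 2035110, so the first date is earlier.

first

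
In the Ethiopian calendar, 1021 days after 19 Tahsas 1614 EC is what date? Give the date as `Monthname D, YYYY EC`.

Tikimt 4, 1617 EC

Counting 1021 days forward from JDN 2313477 reaches JDN 2314498, which is Tikimt 4, 1617 EC.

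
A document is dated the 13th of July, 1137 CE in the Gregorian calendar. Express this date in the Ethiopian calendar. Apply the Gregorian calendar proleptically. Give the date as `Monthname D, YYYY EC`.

Hamle 12, 1129 EC

Both dates share Julian Day Number 2136534; in the Ethiopian calendar that is 12 Hamle 1129 EC.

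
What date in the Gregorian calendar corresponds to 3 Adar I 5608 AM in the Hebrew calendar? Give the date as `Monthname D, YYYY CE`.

Julian Day Number of the source date = 2396065.
Converting JDN 2396065 to the Gregorian calendar gives 7 February 1848 CE.

February 7, 1848 CE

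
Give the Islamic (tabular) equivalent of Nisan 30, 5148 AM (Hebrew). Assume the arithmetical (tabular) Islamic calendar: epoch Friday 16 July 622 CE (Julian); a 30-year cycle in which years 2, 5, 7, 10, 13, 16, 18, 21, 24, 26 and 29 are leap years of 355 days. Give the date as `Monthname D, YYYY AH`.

Rabi' al-Awwal 30, 790 AH

Julian Day Number of the source date = 2228123.
Converting JDN 2228123 to the tabular Islamic calendar gives 30 Rabi' al-Awwal 790 AH.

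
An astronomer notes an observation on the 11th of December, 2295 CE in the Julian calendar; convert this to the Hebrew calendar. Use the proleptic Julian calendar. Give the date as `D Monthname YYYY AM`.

19 Tevet 6056 AM

Both dates share Julian Day Number 2559651; in the Hebrew calendar that is 19 Tevet 6056 AM.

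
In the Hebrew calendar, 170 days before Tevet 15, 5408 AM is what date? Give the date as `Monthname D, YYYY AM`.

The starting date is JDN 2322989; 2322989 − 170 = 2322819.
JDN 2322819 corresponds to Tammuz 21, 5407 AM.

Tammuz 21, 5407 AM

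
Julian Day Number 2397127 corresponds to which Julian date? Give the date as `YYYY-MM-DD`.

The Gregorian equivalent of JDN 2397127 is 4 January 1851.
In the Julian calendar that day is 1850-12-23.

1850-12-23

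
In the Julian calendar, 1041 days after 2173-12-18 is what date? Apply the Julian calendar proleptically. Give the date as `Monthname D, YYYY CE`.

October 24, 2176 CE

Counting 1041 days forward from JDN 2515098 reaches JDN 2516139, which is October 24, 2176 CE.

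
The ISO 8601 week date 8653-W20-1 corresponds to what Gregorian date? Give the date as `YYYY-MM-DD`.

ISO week 1 of 8653 is the week containing the first Thursday of 8653.
Week 20, day 1 (Monday) lands on 8653-05-16.

8653-05-16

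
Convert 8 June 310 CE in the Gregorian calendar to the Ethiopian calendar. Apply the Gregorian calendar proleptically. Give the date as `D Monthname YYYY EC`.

Both dates share Julian Day Number 1834443; in the Ethiopian calendar that is 13 Sene 302 EC.

13 Sene 302 EC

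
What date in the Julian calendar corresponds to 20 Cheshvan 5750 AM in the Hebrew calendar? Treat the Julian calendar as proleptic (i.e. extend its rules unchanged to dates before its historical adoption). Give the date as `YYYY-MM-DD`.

The source date corresponds to 18 November 1989 in the Gregorian calendar (JDN 2447849).
That day falls on 5 November 1989 CE in the Julian calendar.

1989-11-05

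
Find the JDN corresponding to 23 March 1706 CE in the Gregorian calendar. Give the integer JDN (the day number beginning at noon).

JDN 2299161 is 15 October 1582 CE (Gregorian); the target day is +45084 days from there, so JDN = 2344245.

2344245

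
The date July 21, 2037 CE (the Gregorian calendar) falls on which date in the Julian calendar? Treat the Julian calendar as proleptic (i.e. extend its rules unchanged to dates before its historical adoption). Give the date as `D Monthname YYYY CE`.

For dates in this range the Gregorian date is 13 days ahead of the Julian.
21 July 2037 Gregorian − 13 days → 8 July 2037 Julian.

8 July 2037 CE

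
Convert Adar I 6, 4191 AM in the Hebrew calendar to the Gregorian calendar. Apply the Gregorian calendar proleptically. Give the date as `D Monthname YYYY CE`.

Julian Day Number of the source date = 1878516.
Converting JDN 1878516 to the Gregorian calendar gives 6 February 431 CE.

6 February 431 CE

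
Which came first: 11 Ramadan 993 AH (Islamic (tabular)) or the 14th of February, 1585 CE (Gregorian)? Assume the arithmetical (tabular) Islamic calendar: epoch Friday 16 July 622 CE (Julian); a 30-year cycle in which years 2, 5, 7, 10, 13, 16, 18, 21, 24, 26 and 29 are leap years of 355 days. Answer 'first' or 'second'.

second

The two dates have Julian Day Numbers 2300218 and 2300014 respectively.
Since 2300014 < 2300218, the second date comes first.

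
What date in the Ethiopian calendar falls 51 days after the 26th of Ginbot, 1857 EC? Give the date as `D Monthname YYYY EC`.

17 Hamle 1857 EC

Counting 51 days forward from JDN 2402390 reaches JDN 2402441, which is 17 Hamle 1857 EC.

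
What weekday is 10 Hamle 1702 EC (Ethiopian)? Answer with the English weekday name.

This is JDN 2345820 (15 July 1710 Gregorian).
JDN 2345820 mod 7 = 1, and JDN 0 was a Monday, so this is a Tuesday.

Tuesday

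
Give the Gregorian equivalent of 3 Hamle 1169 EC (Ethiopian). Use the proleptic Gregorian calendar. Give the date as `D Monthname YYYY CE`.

4 July 1177 CE

Both dates share Julian Day Number 2151135; in the Gregorian calendar that is 4 July 1177 CE.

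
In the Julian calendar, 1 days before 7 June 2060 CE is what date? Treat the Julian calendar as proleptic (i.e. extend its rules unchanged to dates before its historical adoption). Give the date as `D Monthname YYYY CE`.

The starting date is JDN 2473631; 2473631 − 1 = 2473630.
JDN 2473630 corresponds to 6 June 2060 CE.

6 June 2060 CE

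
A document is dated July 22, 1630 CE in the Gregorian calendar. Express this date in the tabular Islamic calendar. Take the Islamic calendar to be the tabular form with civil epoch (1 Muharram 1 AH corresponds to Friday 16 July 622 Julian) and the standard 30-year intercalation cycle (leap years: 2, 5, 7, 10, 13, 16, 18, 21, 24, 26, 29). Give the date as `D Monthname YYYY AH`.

11 Dhu al-Hijjah 1039 AH

Both dates share Julian Day Number 2316608; in the tabular Islamic calendar that is 11 Dhu al-Hijjah 1039 AH.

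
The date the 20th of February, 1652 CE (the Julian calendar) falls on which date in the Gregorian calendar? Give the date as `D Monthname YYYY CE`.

1 March 1652 CE

For dates in this range the Gregorian date is 10 days ahead of the Julian.
20 February 1652 Julian + 10 days → 1 March 1652 Gregorian.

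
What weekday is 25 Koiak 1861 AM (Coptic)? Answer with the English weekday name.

In the Gregorian calendar this is 4 January 2145 (JDN 2504509).
JDN 2504509 mod 7 = 0, and JDN 0 was a Monday, so this is a Monday.

Monday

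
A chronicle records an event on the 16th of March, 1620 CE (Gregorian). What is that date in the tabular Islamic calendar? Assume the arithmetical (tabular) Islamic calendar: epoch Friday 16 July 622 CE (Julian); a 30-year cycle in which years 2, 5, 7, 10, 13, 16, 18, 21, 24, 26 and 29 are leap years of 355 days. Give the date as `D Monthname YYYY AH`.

11 Rabi' al-Thani 1029 AH

Julian Day Number of the source date = 2312828.
Converting JDN 2312828 to the tabular Islamic calendar gives 11 Rabi' al-Thani 1029 AH.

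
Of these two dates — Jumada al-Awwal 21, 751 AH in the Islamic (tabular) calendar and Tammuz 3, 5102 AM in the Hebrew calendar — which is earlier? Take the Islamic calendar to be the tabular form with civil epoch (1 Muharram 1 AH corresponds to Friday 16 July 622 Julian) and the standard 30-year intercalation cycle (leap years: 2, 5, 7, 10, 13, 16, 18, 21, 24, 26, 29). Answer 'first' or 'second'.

Converting both to JDN: 2214353 vs 2211382; the smaller is the second.

second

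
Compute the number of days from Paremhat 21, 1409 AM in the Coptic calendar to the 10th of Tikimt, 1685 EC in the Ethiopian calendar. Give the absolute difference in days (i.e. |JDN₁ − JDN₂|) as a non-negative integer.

First date → JDN 2339502; second date → JDN 2339341.
The interval is |2339502 − 2339341| = 161 days.

161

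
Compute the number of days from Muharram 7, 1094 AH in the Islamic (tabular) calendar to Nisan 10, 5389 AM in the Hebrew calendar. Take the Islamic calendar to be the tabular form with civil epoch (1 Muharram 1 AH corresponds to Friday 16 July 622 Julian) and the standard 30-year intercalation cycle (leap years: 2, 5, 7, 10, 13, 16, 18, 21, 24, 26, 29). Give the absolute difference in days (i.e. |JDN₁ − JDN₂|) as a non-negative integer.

First date → JDN 2335769; second date → JDN 2316133.
The interval is |2335769 − 2316133| = 19636 days.

19636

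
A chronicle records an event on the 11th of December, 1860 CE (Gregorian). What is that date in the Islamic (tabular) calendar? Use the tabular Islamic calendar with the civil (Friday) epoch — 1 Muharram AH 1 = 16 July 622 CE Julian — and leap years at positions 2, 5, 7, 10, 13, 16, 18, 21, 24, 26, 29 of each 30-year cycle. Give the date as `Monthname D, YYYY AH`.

Jumada al-Awwal 27, 1277 AH

Julian Day Number of the source date = 2400756.
Converting JDN 2400756 to the tabular Islamic calendar gives 27 Jumada al-Awwal 1277 AH.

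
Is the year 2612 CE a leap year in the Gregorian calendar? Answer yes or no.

2612 is divisible by 4 and not by 100, so it is a leap year.

yes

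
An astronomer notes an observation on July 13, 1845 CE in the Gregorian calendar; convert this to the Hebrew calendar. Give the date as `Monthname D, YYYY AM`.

Tammuz 8, 5605 AM

Both dates share Julian Day Number 2395126; in the Hebrew calendar that is 8 Tammuz 5605 AM.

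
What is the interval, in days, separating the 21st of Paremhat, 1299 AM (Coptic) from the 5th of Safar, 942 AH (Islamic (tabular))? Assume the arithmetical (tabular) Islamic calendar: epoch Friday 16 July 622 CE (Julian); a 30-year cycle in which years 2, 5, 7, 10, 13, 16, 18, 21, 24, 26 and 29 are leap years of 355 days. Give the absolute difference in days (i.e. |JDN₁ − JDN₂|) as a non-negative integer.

17391

JDN of the first date = 2299324.
JDN of the second date = 2281933.
|2281933 − 2299324| = 17391.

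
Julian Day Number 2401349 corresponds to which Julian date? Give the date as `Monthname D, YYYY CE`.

The Gregorian equivalent of JDN 2401349 is 27 July 1862.
In the Julian calendar that day is July 15, 1862 CE.

July 15, 1862 CE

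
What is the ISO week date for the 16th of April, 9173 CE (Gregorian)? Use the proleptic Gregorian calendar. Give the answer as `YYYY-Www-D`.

9173-W16-1

The weekday is Monday (ISO weekday 1).
That Monday belongs to ISO week 16 of ISO year 9173.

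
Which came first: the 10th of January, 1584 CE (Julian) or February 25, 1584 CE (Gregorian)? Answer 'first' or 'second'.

First date → JDN 2299623; second date → JDN 2299659.
JDN 2299623 < JDN 2299659, so the first date is earlier.

first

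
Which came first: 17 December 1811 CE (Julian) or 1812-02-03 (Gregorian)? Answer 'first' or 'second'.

The two dates have Julian Day Numbers 2382876 and 2382912 respectively.
Since 2382876 < 2382912, the first date comes first.

first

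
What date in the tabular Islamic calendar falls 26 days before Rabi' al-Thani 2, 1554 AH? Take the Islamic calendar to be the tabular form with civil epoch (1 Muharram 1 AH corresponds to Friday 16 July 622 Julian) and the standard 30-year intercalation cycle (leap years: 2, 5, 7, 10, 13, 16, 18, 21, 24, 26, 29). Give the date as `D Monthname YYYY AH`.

JDN of Rabi' al-Thani 2, 1554 AH = 2498861.
2498861 − 26 = 2498835.
JDN 2498835 in the tabular Islamic calendar is 6 Rabi' al-Awwal 1554 AH.

6 Rabi' al-Awwal 1554 AH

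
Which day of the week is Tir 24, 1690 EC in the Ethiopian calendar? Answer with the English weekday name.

In the Gregorian calendar this is 29 January 1698 (JDN 2341271).
Since JDN mod 7 = 2 (0 = Monday), the day is Wednesday.

Wednesday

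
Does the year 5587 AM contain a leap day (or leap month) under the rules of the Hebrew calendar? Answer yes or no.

no

Hebrew year 5587 is year 1 of its 19-year Metonic cycle; leap years are at positions 3, 6, 8, 11, 14, 17, 19, so it is a common year (12 months).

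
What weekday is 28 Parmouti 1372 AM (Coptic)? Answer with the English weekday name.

Wednesday

Equivalently 3 May 1656 Gregorian, JDN 2326025.
Since JDN mod 7 = 2 (0 = Monday), the day is Wednesday.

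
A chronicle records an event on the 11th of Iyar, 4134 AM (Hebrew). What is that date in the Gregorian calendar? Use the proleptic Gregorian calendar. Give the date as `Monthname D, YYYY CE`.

May 10, 374 CE

Both dates share Julian Day Number 1857790; in the Gregorian calendar that is 10 May 374 CE.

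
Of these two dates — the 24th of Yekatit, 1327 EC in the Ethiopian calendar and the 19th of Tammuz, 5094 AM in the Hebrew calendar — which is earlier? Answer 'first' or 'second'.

second

First date → JDN 2208715; second date → JDN 2208475.
JDN 2208475 < JDN 2208715, so the second date is earlier.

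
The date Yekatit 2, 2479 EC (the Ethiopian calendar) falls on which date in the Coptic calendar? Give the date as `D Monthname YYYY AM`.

Both dates share Julian Day Number 2629461; in the Coptic calendar that is 2 Meshir 2203 AM.

2 Meshir 2203 AM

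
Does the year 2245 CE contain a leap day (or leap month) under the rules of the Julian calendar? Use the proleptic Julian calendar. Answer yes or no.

2245 mod 4 = 1, so it is a common year in the Julian calendar.

no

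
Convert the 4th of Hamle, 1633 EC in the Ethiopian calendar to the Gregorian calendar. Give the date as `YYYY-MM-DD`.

Both dates share Julian Day Number 2320612; in the Gregorian calendar that is 8 July 1641 CE.

1641-07-08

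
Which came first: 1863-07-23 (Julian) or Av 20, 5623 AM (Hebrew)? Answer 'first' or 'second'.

first

Converting both to JDN: 2401722 vs 2401723; the smaller is the first.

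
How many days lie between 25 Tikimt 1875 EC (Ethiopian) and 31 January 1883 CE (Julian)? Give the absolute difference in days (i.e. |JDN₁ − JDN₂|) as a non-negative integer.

101

JDN of the first date = 2408753.
JDN of the second date = 2408854.
|2408854 − 2408753| = 101.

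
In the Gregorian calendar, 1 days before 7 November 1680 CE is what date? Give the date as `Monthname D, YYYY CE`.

November 6, 1680 CE

The starting date is JDN 2334979; 2334979 − 1 = 2334978.
JDN 2334978 corresponds to November 6, 1680 CE.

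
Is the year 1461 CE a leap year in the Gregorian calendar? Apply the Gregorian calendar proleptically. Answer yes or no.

1461 is not divisible by 4, so it is a common year.

no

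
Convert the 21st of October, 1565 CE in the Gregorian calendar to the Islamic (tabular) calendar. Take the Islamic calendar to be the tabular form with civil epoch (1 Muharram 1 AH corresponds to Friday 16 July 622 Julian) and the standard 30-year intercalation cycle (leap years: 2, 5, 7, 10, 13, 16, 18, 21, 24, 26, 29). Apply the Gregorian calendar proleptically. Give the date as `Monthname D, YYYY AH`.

Both dates share Julian Day Number 2292958; in the tabular Islamic calendar that is 16 Rabi' al-Awwal 973 AH.

Rabi' al-Awwal 16, 973 AH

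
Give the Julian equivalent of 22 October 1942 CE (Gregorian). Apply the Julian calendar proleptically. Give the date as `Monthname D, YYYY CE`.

October 9, 1942 CE

For dates in this range the Gregorian date is 13 days ahead of the Julian.
22 October 1942 Gregorian − 13 days → 9 October 1942 Julian.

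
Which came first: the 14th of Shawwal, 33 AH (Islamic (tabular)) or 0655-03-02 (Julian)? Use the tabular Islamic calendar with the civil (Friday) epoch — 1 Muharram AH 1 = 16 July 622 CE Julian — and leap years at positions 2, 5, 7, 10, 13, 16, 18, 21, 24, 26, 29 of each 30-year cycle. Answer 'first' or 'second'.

The two dates have Julian Day Numbers 1960059 and 1960357 respectively.
Since 1960059 < 1960357, the first date comes first.

first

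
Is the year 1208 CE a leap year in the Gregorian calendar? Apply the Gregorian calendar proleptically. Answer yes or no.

yes

1208 is divisible by 4 and not by 100, so it is a leap year.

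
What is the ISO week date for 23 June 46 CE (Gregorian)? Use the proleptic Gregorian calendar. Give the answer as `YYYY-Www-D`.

The weekday is Saturday (ISO weekday 6).
That Saturday belongs to ISO week 25 of ISO year 46.

0046-W25-6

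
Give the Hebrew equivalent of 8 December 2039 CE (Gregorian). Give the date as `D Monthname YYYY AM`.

21 Kislev 5800 AM

Julian Day Number of the source date = 2466131.
Converting JDN 2466131 to the Hebrew calendar gives 21 Kislev 5800 AM.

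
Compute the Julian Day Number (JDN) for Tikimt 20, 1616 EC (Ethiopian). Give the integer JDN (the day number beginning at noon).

Equivalently 28 October 1623 (Gregorian).
JDN 2299161 is 15 October 1582 CE (Gregorian); the target day is +14988 days from there, so JDN = 2314149.

2314149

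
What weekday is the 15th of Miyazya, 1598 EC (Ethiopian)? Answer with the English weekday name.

Thursday

Equivalently 20 April 1606 Gregorian, JDN 2307749.
Since JDN mod 7 = 3 (0 = Monday), the day is Thursday.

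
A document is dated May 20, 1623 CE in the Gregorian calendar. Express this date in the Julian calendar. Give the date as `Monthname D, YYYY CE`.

May 10, 1623 CE

The Julian–Gregorian offset here is 10 days (Julian trailing).
20 May 1623 Gregorian − 10 days → 10 May 1623 Julian.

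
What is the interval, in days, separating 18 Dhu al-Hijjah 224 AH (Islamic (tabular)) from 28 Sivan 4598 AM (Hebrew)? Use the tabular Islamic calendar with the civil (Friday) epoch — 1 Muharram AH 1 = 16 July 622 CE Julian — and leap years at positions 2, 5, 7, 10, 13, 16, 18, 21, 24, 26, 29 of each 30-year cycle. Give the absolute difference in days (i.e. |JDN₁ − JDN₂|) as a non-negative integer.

JDN of the first date = 2027806.
JDN of the second date = 2027312.
|2027312 − 2027806| = 494.

494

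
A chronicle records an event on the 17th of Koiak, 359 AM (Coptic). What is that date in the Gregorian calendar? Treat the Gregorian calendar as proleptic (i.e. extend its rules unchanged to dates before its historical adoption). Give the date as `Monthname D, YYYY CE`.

Both dates share Julian Day Number 1955895; in the Gregorian calendar that is 16 December 642 CE.

December 16, 642 CE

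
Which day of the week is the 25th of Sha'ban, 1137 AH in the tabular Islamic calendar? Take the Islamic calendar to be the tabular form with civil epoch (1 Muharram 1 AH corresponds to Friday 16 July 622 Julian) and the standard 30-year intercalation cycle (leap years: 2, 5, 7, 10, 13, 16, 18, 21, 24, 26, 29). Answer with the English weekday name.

Wednesday

In the Gregorian calendar this is 9 May 1725 (JDN 2351232).
Since JDN mod 7 = 2 (0 = Monday), the day is Wednesday.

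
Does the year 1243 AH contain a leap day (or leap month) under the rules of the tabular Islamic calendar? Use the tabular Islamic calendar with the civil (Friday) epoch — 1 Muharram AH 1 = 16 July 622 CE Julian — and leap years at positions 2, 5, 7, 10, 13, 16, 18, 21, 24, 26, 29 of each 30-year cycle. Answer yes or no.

yes

Year 1243 AH is year 13 of its 30-year cycle; leap positions are 2, 5, 7, 10, 13, 16, 18, 21, 24, 26, 29, so it is a leap year (355 days).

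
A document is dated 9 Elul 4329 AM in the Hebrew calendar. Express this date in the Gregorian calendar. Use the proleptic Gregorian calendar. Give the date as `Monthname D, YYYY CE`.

August 10, 569 CE

Julian Day Number of the source date = 1929105.
Converting JDN 1929105 to the Gregorian calendar gives 10 August 569 CE.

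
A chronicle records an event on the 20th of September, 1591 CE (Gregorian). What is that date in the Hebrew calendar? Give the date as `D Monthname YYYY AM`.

Julian Day Number of the source date = 2302423.
Converting JDN 2302423 to the Hebrew calendar gives 2 Tishrei 5352 AM.

2 Tishrei 5352 AM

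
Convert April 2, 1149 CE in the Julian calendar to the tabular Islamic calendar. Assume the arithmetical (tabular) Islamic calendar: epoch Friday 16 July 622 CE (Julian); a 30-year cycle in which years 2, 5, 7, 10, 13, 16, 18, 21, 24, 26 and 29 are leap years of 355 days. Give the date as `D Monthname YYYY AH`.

21 Dhu al-Qa'dah 543 AH

Both dates share Julian Day Number 2140822; in the tabular Islamic calendar that is 21 Dhu al-Qa'dah 543 AH.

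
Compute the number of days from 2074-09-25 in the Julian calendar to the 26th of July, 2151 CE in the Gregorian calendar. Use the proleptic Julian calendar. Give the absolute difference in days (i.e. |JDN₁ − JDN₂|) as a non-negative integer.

JDN of the first date = 2478854.
JDN of the second date = 2506903.
|2506903 − 2478854| = 28049.

28049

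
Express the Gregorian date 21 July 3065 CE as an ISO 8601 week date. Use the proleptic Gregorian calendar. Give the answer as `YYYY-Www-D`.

The weekday is Friday (ISO weekday 5).
That Friday belongs to ISO week 29 of ISO year 3065.

3065-W29-5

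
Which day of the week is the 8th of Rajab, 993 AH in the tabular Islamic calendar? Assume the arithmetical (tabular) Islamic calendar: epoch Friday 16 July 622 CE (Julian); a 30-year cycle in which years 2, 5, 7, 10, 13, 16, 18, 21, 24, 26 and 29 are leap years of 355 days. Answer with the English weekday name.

In the Gregorian calendar this is 6 July 1585 (JDN 2300156).
2300156 ≡ 5 (mod 7); counting from Monday = 0 gives Saturday.

Saturday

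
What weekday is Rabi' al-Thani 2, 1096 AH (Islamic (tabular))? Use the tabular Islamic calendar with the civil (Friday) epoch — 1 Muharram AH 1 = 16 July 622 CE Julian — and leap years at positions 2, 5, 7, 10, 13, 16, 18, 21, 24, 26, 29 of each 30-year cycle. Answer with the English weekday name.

Thursday

Equivalently 8 March 1685 Gregorian, JDN 2336561.
2336561 ≡ 3 (mod 7); counting from Monday = 0 gives Thursday.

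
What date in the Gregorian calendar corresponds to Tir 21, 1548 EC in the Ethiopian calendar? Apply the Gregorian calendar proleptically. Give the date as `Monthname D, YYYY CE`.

Julian Day Number of the source date = 2289403.
Converting JDN 2289403 to the Gregorian calendar gives 27 January 1556 CE.

January 27, 1556 CE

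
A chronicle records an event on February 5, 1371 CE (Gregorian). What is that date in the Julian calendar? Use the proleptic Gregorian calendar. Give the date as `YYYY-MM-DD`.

At this point the Julian calendar is 8 days behind the Gregorian.
5 February 1371 Gregorian − 8 days → 28 January 1371 Julian.

1371-01-28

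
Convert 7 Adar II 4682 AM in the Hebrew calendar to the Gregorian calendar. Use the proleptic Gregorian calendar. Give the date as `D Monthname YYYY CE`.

15 March 922 CE

Julian Day Number of the source date = 2057887.
Converting JDN 2057887 to the Gregorian calendar gives 15 March 922 CE.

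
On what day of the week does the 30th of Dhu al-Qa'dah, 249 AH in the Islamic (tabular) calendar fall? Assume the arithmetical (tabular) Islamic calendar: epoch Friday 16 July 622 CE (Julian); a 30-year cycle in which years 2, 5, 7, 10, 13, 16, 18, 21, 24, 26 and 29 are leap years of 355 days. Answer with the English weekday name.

In the proleptic Gregorian calendar this is 18 January 864 (JDN 2036647).
2036647 ≡ 4 (mod 7); counting from Monday = 0 gives Friday.

Friday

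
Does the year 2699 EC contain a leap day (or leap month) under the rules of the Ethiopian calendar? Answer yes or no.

yes

2699 mod 4 = 3; in the Ethiopian calendar a year is leap when year mod 4 = 3, so it is a leap year.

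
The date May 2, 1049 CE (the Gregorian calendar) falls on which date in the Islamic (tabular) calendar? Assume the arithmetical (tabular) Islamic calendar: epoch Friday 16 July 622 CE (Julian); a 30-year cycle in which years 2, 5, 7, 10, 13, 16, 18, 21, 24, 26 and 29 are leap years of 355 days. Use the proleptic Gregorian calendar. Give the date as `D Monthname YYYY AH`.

20 Dhu al-Qa'dah 440 AH

Julian Day Number of the source date = 2104321.
Converting JDN 2104321 to the tabular Islamic calendar gives 20 Dhu al-Qa'dah 440 AH.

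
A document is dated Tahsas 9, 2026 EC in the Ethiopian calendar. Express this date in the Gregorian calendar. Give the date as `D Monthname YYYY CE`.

Julian Day Number of the source date = 2463950.
Converting JDN 2463950 to the Gregorian calendar gives 18 December 2033 CE.

18 December 2033 CE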